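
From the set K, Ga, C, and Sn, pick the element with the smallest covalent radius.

C

Moving right in a period, electrons are added to the same shell under a stronger nuclear pull, so atoms get smaller; moving down, a new shell is opened and atoms get larger.
Neither a single period nor a single group — weigh both effects.
Ga > C: both effects reinforce here, so Ga is clearly the larger of the two.
Sn > Ga: the two effects oppose for this pair; the down-group effect wins (140 vs 124 pm).
K > Sn: period and group pull opposite ways; the across-period shift dominates (196 vs 140 pm).
Tabulated atomic radius (pm): C 75, K 196, Ga 124, Sn 140.
The smallest covalent radius among these belongs to C.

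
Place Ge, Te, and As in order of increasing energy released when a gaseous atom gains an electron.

As < Ge < Te

Ge is in period 4, group 14; As is in period 4, group 15; Te is in period 5, group 16.
Adding an electron releases more energy for atoms nearer the top right (short of the noble gases).
Neither a single period nor a single group — weigh both effects.
Ge > As: this pair runs against the simple trend — see the exception note.
Te > Ge: the two effects oppose for this pair; the across-period effect wins (190 vs 119 kJ/mol).
Note the exception: Ge has a higher electron affinity than As, contrary to the simple trend — adding an electron to As's half-filled 4p³ is unfavourable, so Ge (4p²) has the more exothermic EA.
For reference (kJ/mol): Ge 119, As 78, Te 190.
So from lowest to highest: As < Ge < Te.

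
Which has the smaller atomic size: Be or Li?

Be

Li is in period 2, group 1; Be is in period 2, group 2.
Across a period the added protons contract the valence shell; down a group each new principal shell makes the atom larger.
All lie in period 2, so atomic radius increases right to left.
So Be has the smaller atomic size (Be < Li).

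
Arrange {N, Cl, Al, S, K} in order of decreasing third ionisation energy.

IE_3 is the cost of taking one more electron from the +2 cation: N²⁺ still has 3 valence electrons; Cl²⁺ still has 5 valence electrons; Al²⁺ still has 1 valence electron; S²⁺ still has 4 valence electrons; K²⁺ is already 1 electron into the core.
Usually core removal costs more than valence removal, but here the competition is close: a tightly held n=2 valence electron can cost more to remove than an n=3 core electron, so the actual values have to decide it.
Valence configurations: N²⁺ [He]2s²2p¹, Cl²⁺ [Ne]3s²3p³, Al²⁺ [Ne]3s¹, S²⁺ [Ne]3s²3p².
The numbers (kJ/mol): N 4578, Cl 3822, Al 2745, S 3357, K 4420.
Hence IE_3: Al < S < Cl < K < N.

N > K > Cl > S > Al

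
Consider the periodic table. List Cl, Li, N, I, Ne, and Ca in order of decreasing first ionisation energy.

Li is in period 2, group 1; N is in period 2, group 15; Ne is in period 2, group 18; Cl is in period 3, group 17; Ca is in period 4, group 2; I is in period 5, group 17.
Removing the outermost electron gets harder across a period and easier down a group.
Neither a single period nor a single group — weigh both effects.
Ca > Li: period and group pull opposite ways; the across-period shift dominates (590 vs 520 kJ/mol).
I > Ca: period and group pull opposite ways; the across-period shift dominates (1008 vs 590 kJ/mol).
Cl > I: they share group 17; the group trend gives Cl the larger value.
N > Cl: the two effects oppose for this pair; the down-group effect wins (1402 vs 1251 kJ/mol).
Ne > N: Ne lies to the right of N in period 2, so the across-period effect alone puts Ne higher.
For reference (kJ/mol): Li 520, N 1402, Ne 2081, Cl 1251, Ca 590, I 1008.
So from highest to lowest: Ne > N > Cl > I > Ca > Li.

Ne > N > Cl > I > Ca > Li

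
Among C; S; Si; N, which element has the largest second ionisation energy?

N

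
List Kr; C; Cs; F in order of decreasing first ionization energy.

C is in period 2, group 14; F is in period 2, group 17; Kr is in period 4, group 18; Cs is in period 6, group 1.
Across a period the outer electron is held more tightly (higher IE₁); down a group it sits in a higher shell, more shielded, and comes off more easily.
These span different periods and groups, so the two trends combine.
C > Cs: both effects reinforce here, so C is clearly the higher of the two.
Kr > C: the two effects oppose for this pair; the across-period effect wins (1351 vs 1086 kJ/mol).
F > Kr: period and group pull opposite ways; the down-group shift dominates (1681 vs 1351 kJ/mol).
For reference (kJ/mol): C 1086, F 1681, Kr 1351, Cs 376.
So from highest to lowest: F > Kr > C > Cs.

F > Kr > C > Cs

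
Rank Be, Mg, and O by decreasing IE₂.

IE_2 is the cost of taking one more electron from the +1 cation: Be⁺ still has 1 valence electron; Mg⁺ still has 1 valence electron; O⁺ still has 5 valence electrons.
All are still removing valence electrons, so compare the +1 ions as you would atoms: IE_2 generally rises across a period (higher Z_eff) and falls down a group (larger shell), subject to the usual subshell exceptions.
Valence configurations: Be⁺ [He]2s¹, Mg⁺ [Ne]3s¹, O⁺ [He]2s²2p³.
Approximate IE_2 values (kJ/mol): Be 1757, Mg 1451, O 3388.
So the second ionization energies run Mg < Be < O.

O > Be > Mg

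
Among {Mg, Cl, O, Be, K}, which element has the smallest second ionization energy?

Mg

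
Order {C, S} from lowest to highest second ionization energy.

S, C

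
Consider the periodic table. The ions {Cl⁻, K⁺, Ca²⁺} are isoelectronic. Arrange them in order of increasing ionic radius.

All of these have 18 electrons, so size is governed by nuclear charge alone: the more protons, the stronger the pull on the same electron cloud, and the smaller the ion.
Nuclear charges: Ca²⁺ (Z=20), K⁺ (Z=19), Cl⁻ (Z=17).
Smallest to largest: Ca²⁺ < K⁺ < Cl⁻.

Ca²⁺ < K⁺ < Cl⁻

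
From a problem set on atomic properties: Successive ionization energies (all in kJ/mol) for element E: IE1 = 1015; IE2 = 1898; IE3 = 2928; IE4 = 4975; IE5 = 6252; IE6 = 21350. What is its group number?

Look for the largest jump between consecutive ionization energies: IE6/IE5 ≈ 3.4, far larger than any earlier ratio.
That jump marks the point where a core electron is being removed. So the atom has 5 valence electrons.
A main-group element with 5 valence electrons is in group 15.

Group 15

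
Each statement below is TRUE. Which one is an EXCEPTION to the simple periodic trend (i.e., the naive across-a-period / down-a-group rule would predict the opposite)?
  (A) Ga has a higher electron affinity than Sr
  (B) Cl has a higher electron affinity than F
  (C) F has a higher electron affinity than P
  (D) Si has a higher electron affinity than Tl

The general trend: electron affinity increases across a period and decreases down a group.
(A) Ga (period 4, group 13) vs Sr (period 5, group 2): the stated order agrees with the simple trend.
(B) Cl (period 3, group 17) vs F (period 2, group 17): the stated order contradicts the simple trend.
(C) F (period 2, group 17) vs P (period 3, group 15): the stated order agrees with the simple trend.
(D) Si (period 3, group 14) vs Tl (period 6, group 13): the stated order agrees with the simple trend.
The exception is (B): F's small 2p subshell makes the incoming electron feel strong e⁻–e⁻ repulsion, so Cl actually releases more energy on gaining an electron.

(B)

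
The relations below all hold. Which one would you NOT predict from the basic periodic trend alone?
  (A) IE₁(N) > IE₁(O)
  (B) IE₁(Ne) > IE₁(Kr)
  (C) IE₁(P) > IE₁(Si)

(A)

The general trend: IE₁ increases across a period and decreases down a group.
(A) N (period 2, group 15) vs O (period 2, group 16): the stated order contradicts the simple trend.
(B) Ne (period 2, group 18) vs Kr (period 4, group 18): the stated order agrees with the simple trend.
(C) P (period 3, group 15) vs Si (period 3, group 14): the stated order agrees with the simple trend.
The exception is (A): pairing an electron in O's 2p⁴ costs repulsion energy, so O ionizes more easily than half-filled N (2p³).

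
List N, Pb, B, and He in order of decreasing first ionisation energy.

He is in period 1, group 18; B is in period 2, group 13; N is in period 2, group 15; Pb is in period 6, group 14.
First ionization energy rises across a period (greater Z_eff holds electrons more tightly) and falls down a group (valence electrons are farther from the nucleus).
Here both period and group differ, so the two effects have to be weighed against each other.
B > Pb: the two effects oppose for this pair; the down-group effect wins (801 vs 716 kJ/mol).
N > B: both are in period 2; the period trend gives N the larger value.
He > N: both effects reinforce here, so He is clearly the higher of the two.
Tabulated first ionization energy (kJ/mol): He 2372, B 801, N 1402, Pb 716.
So from highest to lowest: He > N > B > Pb.

He, N, B, Pb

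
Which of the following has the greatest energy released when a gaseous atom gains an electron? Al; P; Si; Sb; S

Al is in period 3, group 13; Si is in period 3, group 14; P is in period 3, group 15; S is in period 3, group 16; Sb is in period 5, group 15.
Atoms with high Z_eff and room in the valence shell (especially the halogens) have the most exothermic electron affinities.
Here both period and group differ, so the two effects have to be weighed against each other.
P > Al: P lies to the right of Al in period 3, so the across-period effect alone puts P higher.
Sb > P: this pair runs against the simple trend — see the exception note.
Si > Sb: period and group pull opposite ways; the down-group shift dominates (134 vs 103 kJ/mol).
S > Si: S lies to the right of Si in period 3, so the across-period effect alone puts S higher.
Note the exception: Sb has a higher electron affinity than P, contrary to the simple trend — both are half-filled np³, but the pairing/repulsion penalty for the added electron shrinks as the p orbitals become larger and more diffuse down the group, and for Sb that outweighs the weaker nuclear attraction.
Note the exception: Si has a higher electron affinity than P, contrary to the simple trend — adding an electron to P's half-filled 3p³ is unfavourable, so Si (3p²) has the more exothermic EA.
For reference (kJ/mol): Al 42, Si 134, P 72, S 200, Sb 103.
The greatest energy released when a gaseous atom gains an electron among these belongs to S.

S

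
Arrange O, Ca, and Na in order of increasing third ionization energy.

Ca < O < Na

The third ionization energy removes an electron from the +2 ion. For each element: O²⁺ still has 4 valence electrons; Ca²⁺ is the bare [Ar] core; Na²⁺ is already 1 electron into the core.
Usually core removal costs more than valence removal, but here the competition is close: a tightly held n=2 valence electron can cost more to remove than an n=3 core electron, so the actual values have to decide it.
Tabulated IE_3 (kJ/mol): O 5300, Ca 4912, Na 6910.
So the third ionization energies run Ca < O < Na.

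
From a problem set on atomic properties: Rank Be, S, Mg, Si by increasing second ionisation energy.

Mg < Si < Be < S

The second ionization energy removes an electron from the +1 ion. For each element: Be⁺ still has 1 valence electron; S⁺ still has 5 valence electrons; Mg⁺ still has 1 valence electron; Si⁺ still has 3 valence electrons.
All are still removing valence electrons, so compare the +1 ions as you would atoms: IE_2 generally rises across a period (higher Z_eff) and falls down a group (larger shell), subject to the usual subshell exceptions.
Valence configurations: Be⁺ [He]2s¹, S⁺ [Ne]3s²3p³, Mg⁺ [Ne]3s¹, Si⁺ [Ne]3s²3p¹.
Approximate IE_2 values (kJ/mol): Be 1757, S 2252, Mg 1451, Si 1577.
Overall IE_2 order: Mg < Si < Be < S.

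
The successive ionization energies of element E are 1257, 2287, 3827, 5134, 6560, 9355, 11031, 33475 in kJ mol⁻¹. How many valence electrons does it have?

7

Look for the largest jump between consecutive ionization energies: IE8/IE7 ≈ 3.0, far larger than any earlier ratio.
That jump marks the point where a core electron is being removed. So the atom has 7 valence electrons.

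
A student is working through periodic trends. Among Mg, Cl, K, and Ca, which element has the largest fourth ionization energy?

Mg

The fourth ionization energy removes an electron from the +3 ion. For each element: Mg³⁺ is already 1 electron into the core; Cl³⁺ still has 4 valence electrons; K³⁺ is already 2 electrons into the core; Ca³⁺ is already 1 electron into the core.
Core electrons are held far more tightly than valence electrons, so K, Ca and Mg top the IE_4 order.
Tabulated IE_4 (kJ/mol): Mg 10543, Cl 5159, K 5877, Ca 6491.
So the fourth ionization energies run Cl < K < Ca < Mg.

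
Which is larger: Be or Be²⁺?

Forming Be²⁺ removes 2 electrons from Be. Fewer electrons for the same nuclear charge means less shielding and a higher Z_eff on the remaining electrons, and for main-group metals the entire outer shell is lost.
A cation is smaller than its parent atom: Be²⁺ < Be.

Be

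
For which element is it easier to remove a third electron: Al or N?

Al

The third ionization energy removes an electron from the +2 ion. For each element: Al²⁺ still has 1 valence electron; N²⁺ still has 3 valence electrons.
All are still removing valence electrons, so compare the +2 ions as you would atoms: IE_3 generally rises across a period (higher Z_eff) and falls down a group (larger shell), subject to the usual subshell exceptions.
Valence configurations: Al²⁺ [Ne]3s¹, N²⁺ [He]2s²2p¹.
Approximate IE_3 values (kJ/mol): Al 2745, N 4578.
Hence IE_3: Al < N.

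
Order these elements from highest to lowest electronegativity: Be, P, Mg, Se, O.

O, Se, P, Be, Mg

EN rises left→right (higher Z_eff, smaller atoms) and falls top→bottom (larger, more shielded atoms).
Here both period and group differ, so the two effects have to be weighed against each other.
Be > Mg: Be sits above Mg in group 2, so the down-group effect alone puts Be higher.
P > Be: the two effects oppose for this pair; the across-period effect wins (2.19 vs 1.57).
Se > P: period and group pull opposite ways; the across-period shift dominates (2.55 vs 2.19).
O > Se: they share group 16; the group trend gives O the larger value.
Tabulated electronegativity (Pauling): Be 1.57, O 3.44, Mg 1.31, P 2.19, Se 2.55.
So from highest to lowest: O > Se > P > Be > Mg.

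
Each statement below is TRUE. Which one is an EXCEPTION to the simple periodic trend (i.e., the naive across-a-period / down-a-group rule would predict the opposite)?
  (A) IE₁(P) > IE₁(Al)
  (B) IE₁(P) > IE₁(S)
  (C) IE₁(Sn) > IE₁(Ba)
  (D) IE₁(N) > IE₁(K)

The general trend: IE₁ increases across a period and decreases down a group.
(A) P (period 3, group 15) vs Al (period 3, group 13): the stated order agrees with the simple trend.
(B) P (period 3, group 15) vs S (period 3, group 16): the stated order contradicts the simple trend.
(C) Sn (period 5, group 14) vs Ba (period 6, group 2): the stated order agrees with the simple trend.
(D) N (period 2, group 15) vs K (period 4, group 1): the stated order agrees with the simple trend.
The exception is (B): S (3p⁴) ionizes more easily than half-filled P (3p³) because the paired 3p electron in S is pushed out by e⁻–e⁻ repulsion.

(B)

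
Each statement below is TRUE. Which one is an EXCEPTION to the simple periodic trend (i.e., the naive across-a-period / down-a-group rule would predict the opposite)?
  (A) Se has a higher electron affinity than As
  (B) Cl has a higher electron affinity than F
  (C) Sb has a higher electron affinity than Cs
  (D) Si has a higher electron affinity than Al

The general trend: electron affinity increases across a period and decreases down a group.
(A) Se (period 4, group 16) vs As (period 4, group 15): the stated order agrees with the simple trend.
(B) Cl (period 3, group 17) vs F (period 2, group 17): the stated order contradicts the simple trend.
(C) Sb (period 5, group 15) vs Cs (period 6, group 1): the stated order agrees with the simple trend.
(D) Si (period 3, group 14) vs Al (period 3, group 13): the stated order agrees with the simple trend.
The exception is (B): F's small 2p subshell makes the incoming electron feel strong e⁻–e⁻ repulsion, so Cl actually releases more energy on gaining an electron.

(B)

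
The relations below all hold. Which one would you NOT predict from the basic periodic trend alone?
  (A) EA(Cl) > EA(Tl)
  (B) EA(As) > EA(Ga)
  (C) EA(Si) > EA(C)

(C)

The general trend: electron affinity increases across a period and decreases down a group.
(A) Cl (period 3, group 17) vs Tl (period 6, group 13): the stated order agrees with the simple trend.
(B) As (period 4, group 15) vs Ga (period 4, group 13): the stated order agrees with the simple trend.
(C) Si (period 3, group 14) vs C (period 2, group 14): the stated order contradicts the simple trend.
The exception is (C): Si's larger, more diffuse 3p orbitals accept an added electron slightly more readily than C's compact 2p.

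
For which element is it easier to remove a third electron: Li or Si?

IE_3 is the cost of taking one more electron from the +2 cation: Li²⁺ is already 1 electron into the core; Si²⁺ still has 2 valence electrons.
Breaking into a closed-shell core is much more expensive than removing a leftover valence electron — Li has the largest IE_3 here.
Tabulated IE_3 (kJ/mol): Li 11815, Si 3232.
Putting it together, IE_3: Si < Li.

Si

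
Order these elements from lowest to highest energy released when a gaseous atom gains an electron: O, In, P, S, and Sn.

In, P, Sn, O, S

Electron affinity generally becomes more exothermic across a period toward the halogens and less exothermic down a group.
Neither a single period nor a single group — weigh both effects.
P > In: relative to In, both the across-period and down-group shifts push P's electron affinity up.
Sn > P: this pair runs against the simple trend — see the exception note.
O > Sn: both effects reinforce here, so O is clearly the higher of the two.
S > O: this pair runs against the simple trend — see the exception note.
Note the exception: Sn has a higher electron affinity than P, contrary to the simple trend — adding an electron to P's half-filled np³ subshell costs electron-pairing energy.
Note the exception: S has a higher electron affinity than O, contrary to the simple trend — the compact 2p subshell of O repels the added electron more than S's larger 3p does.
Approximate values (kJ/mol): O 141, P 72, S 200, In 29, Sn 107.
So from lowest to highest: In < P < Sn < O < S.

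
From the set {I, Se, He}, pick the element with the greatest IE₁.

He

Removing the outermost electron gets harder across a period and easier down a group.
Neither a single period nor a single group — weigh both effects.
I > Se: period and group pull opposite ways; the across-period shift dominates (1008 vs 941 kJ/mol).
He > I: both effects reinforce here, so He is clearly the higher of the two.
Tabulated first ionization energy (kJ/mol): He 2372, Se 941, I 1008.
The greatest IE₁ among these belongs to He.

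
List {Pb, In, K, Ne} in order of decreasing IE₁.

Ne is in period 2, group 18; K is in period 4, group 1; In is in period 5, group 13; Pb is in period 6, group 14.
Removing the outermost electron gets harder across a period and easier down a group.
Here both period and group differ, so the two effects have to be weighed against each other.
In > K: the two effects oppose for this pair; the across-period effect wins (558 vs 419 kJ/mol).
Pb > In: period and group pull opposite ways; the across-period shift dominates (716 vs 558 kJ/mol).
Ne > Pb: relative to Pb, both the across-period and down-group shifts push Ne's first ionization energy up.
Tabulated first ionization energy (kJ/mol): Ne 2081, K 419, In 558, Pb 716.
So from highest to lowest: Ne > Pb > In > K.

Ne, Pb, In, K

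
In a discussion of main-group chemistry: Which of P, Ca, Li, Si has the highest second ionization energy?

The second ionization energy removes an electron from the +1 ion. For each element: P⁺ still has 4 valence electrons; Ca⁺ still has 1 valence electron; Li⁺ is the bare [He] core; Si⁺ still has 3 valence electrons.
Breaking into a closed-shell core is much more expensive than removing a leftover valence electron — Li has the largest IE_2 here.
Valence configurations: P⁺ [Ne]3s²3p², Ca⁺ [Ar]4s¹, Si⁺ [Ne]3s²3p¹.
Tabulated IE_2 (kJ/mol): P 1907, Ca 1145, Li 7298, Si 1577.
So the second ionization energies run Ca < Si < P < Li.

Li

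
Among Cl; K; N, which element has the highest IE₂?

K

Consider each +1 ion: Cl⁺ still has 6 valence electrons; K⁺ is the bare [Ar] core; N⁺ still has 4 valence electrons.
Pulling an electron out of a noble-gas core costs far more than removing a remaining valence electron, so K sits at the high end of IE_2.
Valence configurations: Cl⁺ [Ne]3s²3p⁴, N⁺ [He]2s²2p².
Tabulated IE_2 (kJ/mol): Cl 2298, K 3052, N 2856.
Putting it together, IE_2: Cl < N < K.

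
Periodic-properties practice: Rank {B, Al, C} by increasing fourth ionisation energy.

IE_4 is the cost of taking one more electron from the +3 cation: B³⁺ is the bare [He] core; Al³⁺ is the bare [Ne] core; C³⁺ still has 1 valence electron.
Core electrons are held far more tightly than valence electrons, so Al and B top the IE_4 order.
Approximate IE_4 values (kJ/mol): B 25026, Al 11577, C 6223.
So the fourth ionization energies run C < Al < B.

C < Al < B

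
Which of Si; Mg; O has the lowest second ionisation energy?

IE_2 is the cost of taking one more electron from the +1 cation: Si⁺ still has 3 valence electrons; Mg⁺ still has 1 valence electron; O⁺ still has 5 valence electrons.
All are still removing valence electrons, so compare the +1 ions as you would atoms: IE_2 generally rises across a period (higher Z_eff) and falls down a group (larger shell), subject to the usual subshell exceptions.
Valence configurations: Si⁺ [Ne]3s²3p¹, Mg⁺ [Ne]3s¹, O⁺ [He]2s²2p³.
Tabulated IE_2 (kJ/mol): Si 1577, Mg 1451, O 3388.
So the second ionization energies run Mg < Si < O.

Mg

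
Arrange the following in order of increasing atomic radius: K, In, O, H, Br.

H is in period 1, group 1; O is in period 2, group 16; K is in period 4, group 1; Br is in period 4, group 17; In is in period 5, group 13.
Radius decreases left→right (rising Z_eff, same n) and increases top→bottom (higher n).
Neither a single period nor a single group — weigh both effects.
O > H: period and group pull opposite ways; the down-group shift dominates (63 vs 32 pm).
Br > O: period and group pull opposite ways; the down-group shift dominates (114 vs 63 pm).
In > Br: relative to Br, both the across-period and down-group shifts push In's atomic radius up.
K > In: the two effects oppose for this pair; the across-period effect wins (196 vs 142 pm).
Tabulated atomic radius (pm): H 32, O 63, K 196, Br 114, In 142.
So from smallest to largest: H < O < Br < In < K.

H < O < Br < In < K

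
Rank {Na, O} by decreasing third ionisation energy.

Na, O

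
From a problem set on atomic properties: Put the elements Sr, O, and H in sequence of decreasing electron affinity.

O, H, Sr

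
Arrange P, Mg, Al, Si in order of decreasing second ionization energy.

P, Al, Si, Mg

Consider each +1 ion: P⁺ still has 4 valence electrons; Mg⁺ still has 1 valence electron; Al⁺ still has 2 valence electrons; Si⁺ still has 3 valence electrons.
All are still removing valence electrons, so compare the +1 ions as you would atoms: IE_2 generally rises across a period (higher Z_eff) and falls down a group (larger shell), subject to the usual subshell exceptions.
Valence configurations: P⁺ [Ne]3s²3p², Mg⁺ [Ne]3s¹, Al⁺ [Ne]3s², Si⁺ [Ne]3s²3p¹.
Si⁺ loses a lone 3p electron whereas Al⁺ must break into a filled 3s² pair, so IE_2(Al) > IE_2(Si) even though Si has the higher nuclear charge.
Tabulated IE_2 (kJ/mol): P 1907, Mg 1451, Al 1817, Si 1577.
Hence IE_2: Mg < Si < Al < P.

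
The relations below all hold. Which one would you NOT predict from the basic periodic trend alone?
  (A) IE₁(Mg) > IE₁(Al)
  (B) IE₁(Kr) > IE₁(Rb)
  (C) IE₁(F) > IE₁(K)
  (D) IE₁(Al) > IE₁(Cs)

The general trend: first ionisation energy increases across a period and decreases down a group.
(A) Mg (period 3, group 2) vs Al (period 3, group 13): the stated order contradicts the simple trend.
(B) Kr (period 4, group 18) vs Rb (period 5, group 1): the stated order agrees with the simple trend.
(C) F (period 2, group 17) vs K (period 4, group 1): the stated order agrees with the simple trend.
(D) Al (period 3, group 13) vs Cs (period 6, group 1): the stated order agrees with the simple trend.
The exception is (A): Al's single 3p electron is easier to remove than one from Mg's filled 3s².

(A)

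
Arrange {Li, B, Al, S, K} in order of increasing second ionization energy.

Al, S, B, K, Li

The second ionization energy removes an electron from the +1 ion. For each element: Li⁺ is the bare [He] core; B⁺ still has 2 valence electrons; Al⁺ still has 2 valence electrons; S⁺ still has 5 valence electrons; K⁺ is the bare [Ar] core.
Breaking into a closed-shell core is much more expensive than removing a leftover valence electron — K and Li have the largest IE_2 here.
Valence configurations: B⁺ [He]2s², Al⁺ [Ne]3s², S⁺ [Ne]3s²3p³.
The numbers (kJ/mol): Li 7298, B 2427, Al 1817, S 2252, K 3052.
Putting it together, IE_2: Al < S < B < K < Li.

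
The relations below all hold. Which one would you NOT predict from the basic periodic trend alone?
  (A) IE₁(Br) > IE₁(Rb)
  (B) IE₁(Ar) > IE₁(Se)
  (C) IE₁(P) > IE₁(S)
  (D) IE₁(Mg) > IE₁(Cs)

The general trend: first ionization energy increases across a period and decreases down a group.
(A) Br (period 4, group 17) vs Rb (period 5, group 1): the stated order agrees with the simple trend.
(B) Ar (period 3, group 18) vs Se (period 4, group 16): the stated order agrees with the simple trend.
(C) P (period 3, group 15) vs S (period 3, group 16): the stated order contradicts the simple trend.
(D) Mg (period 3, group 2) vs Cs (period 6, group 1): the stated order agrees with the simple trend.
The exception is (C): S (3p⁴) ionizes more easily than half-filled P (3p³) because the paired 3p electron in S is pushed out by e⁻–e⁻ repulsion.

(C)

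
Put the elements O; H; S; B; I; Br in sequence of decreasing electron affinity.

Br > I > S > O > H > B

H is in period 1, group 1; B is in period 2, group 13; O is in period 2, group 16; S is in period 3, group 16; Br is in period 4, group 17; I is in period 5, group 17.
EA tends to increase across a period and decrease down a group, though the pattern is less regular than for IE or radius.
Here both period and group differ, so the two effects have to be weighed against each other.
H > B: period and group pull opposite ways; the down-group shift dominates (73 vs 27 kJ/mol).
O > H: period and group pull opposite ways; the across-period shift dominates (141 vs 73 kJ/mol).
S > O: this pair runs against the simple trend — see the exception note.
I > S: period and group pull opposite ways; the across-period shift dominates (295 vs 200 kJ/mol).
Br > I: Br sits above I in group 17, so the down-group effect alone puts Br higher.
Note the exception: S has a higher electron affinity than O, contrary to the simple trend — the compact 2p subshell of O repels the added electron more than S's larger 3p does.
For reference (kJ/mol): H 73, B 27, O 141, S 200, Br 325, I 295.
So from highest to lowest: Br > I > S > O > H > B.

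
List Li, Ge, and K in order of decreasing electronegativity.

Ge > Li > K

Electronegativity increases across a period and decreases down a group, tracking effective nuclear charge and atomic size.
Here both period and group differ, so the two effects have to be weighed against each other.
Li > K: Li sits above K in group 1, so the down-group effect alone puts Li higher.
Ge > Li: the two effects oppose for this pair; the across-period effect wins (2.01 vs 0.98).
Approximate values (Pauling): Li 0.98, K 0.82, Ge 2.01.
So from highest to lowest: Ge > Li > K.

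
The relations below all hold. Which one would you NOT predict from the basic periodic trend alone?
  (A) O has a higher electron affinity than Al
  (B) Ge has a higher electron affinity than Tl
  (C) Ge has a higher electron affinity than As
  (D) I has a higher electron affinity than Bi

(C)

The general trend: electron affinity increases across a period and decreases down a group.
(A) O (period 2, group 16) vs Al (period 3, group 13): the stated order agrees with the simple trend.
(B) Ge (period 4, group 14) vs Tl (period 6, group 13): the stated order agrees with the simple trend.
(C) Ge (period 4, group 14) vs As (period 4, group 15): the stated order contradicts the simple trend.
(D) I (period 5, group 17) vs Bi (period 6, group 15): the stated order agrees with the simple trend.
The exception is (C): adding an electron to As's half-filled 4p³ is unfavourable, so Ge (4p²) has the more exothermic EA.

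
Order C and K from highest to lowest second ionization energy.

K > C

The second ionization energy removes an electron from the +1 ion. For each element: C⁺ still has 3 valence electrons; K⁺ is the bare [Ar] core.
Pulling an electron out of a noble-gas core costs far more than removing a remaining valence electron, so K sits at the high end of IE_2.
Tabulated IE_2 (kJ/mol): C 2353, K 3052.
Hence IE_2: C < K.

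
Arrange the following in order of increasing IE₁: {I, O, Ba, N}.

Across a period the outer electron is held more tightly (higher IE₁); down a group it sits in a higher shell, more shielded, and comes off more easily.
Here both period and group differ, so the two effects have to be weighed against each other.
I > Ba: both effects reinforce here, so I is clearly the higher of the two.
O > I: period and group pull opposite ways; the down-group shift dominates (1314 vs 1008 kJ/mol).
N > O: this pair runs against the simple trend — see the exception note.
Note the exception: N has a higher first ionization energy than O, contrary to the simple trend — pairing an electron in O's 2p⁴ costs repulsion energy, so O ionizes more easily than half-filled N (2p³).
Tabulated first ionization energy (kJ/mol): N 1402, O 1314, I 1008, Ba 503.
So from lowest to highest: Ba < I < O < N.

Ba < I < O < N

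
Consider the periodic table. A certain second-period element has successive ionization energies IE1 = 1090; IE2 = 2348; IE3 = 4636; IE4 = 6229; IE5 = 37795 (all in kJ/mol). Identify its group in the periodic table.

Group 14

Look for the largest jump between consecutive ionization energies: IE5/IE4 ≈ 6.1, far larger than any earlier ratio.
That jump marks the point where a core electron is being removed. So the atom has 4 valence electrons.
A main-group element with 4 valence electrons is in group 14.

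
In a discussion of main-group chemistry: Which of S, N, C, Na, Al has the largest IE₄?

Consider each +3 ion: S³⁺ still has 3 valence electrons; N³⁺ still has 2 valence electrons; C³⁺ still has 1 valence electron; Na³⁺ is already 2 electrons into the core; Al³⁺ is the bare [Ne] core.
Core electrons are held far more tightly than valence electrons, so Na and Al top the IE_4 order.
Valence configurations: S³⁺ [Ne]3s²3p¹, N³⁺ [He]2s², C³⁺ [He]2s¹.
The numbers (kJ/mol): S 4556, N 7475, C 6223, Na 9543, Al 11577.
So the fourth ionization energies run S < C < N < Na < Al.

Al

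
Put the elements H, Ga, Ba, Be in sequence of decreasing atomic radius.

Ba, Ga, Be, H

H is in period 1, group 1; Be is in period 2, group 2; Ga is in period 4, group 13; Ba is in period 6, group 2.
Across a period the added protons contract the valence shell; down a group each new principal shell makes the atom larger.
These span different periods and groups, so the two trends combine.
Be > H: period and group pull opposite ways; the down-group shift dominates (102 vs 32 pm).
Ga > Be: the two effects oppose for this pair; the down-group effect wins (124 vs 102 pm).
Ba > Ga: both effects reinforce here, so Ba is clearly the larger of the two.
Tabulated atomic radius (pm): H 32, Be 102, Ga 124, Ba 196.
So from largest to smallest: Ba > Ga > Be > H.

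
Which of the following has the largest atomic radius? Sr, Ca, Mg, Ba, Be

Be is in period 2, group 2; Mg is in period 3, group 2; Ca is in period 4, group 2; Sr is in period 5, group 2; Ba is in period 6, group 2.
Atomic radius shrinks across a period as nuclear charge pulls the same shell inward, and grows down a group as new shells are added.
All are in group 2, so atomic radius increases down the group.
The largest atomic radius among these belongs to Ba.

Ba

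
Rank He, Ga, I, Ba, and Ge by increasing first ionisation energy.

Ba, Ga, Ge, I, He

He is in period 1, group 18; Ga is in period 4, group 13; Ge is in period 4, group 14; I is in period 5, group 17; Ba is in period 6, group 2.
IE₁ increases left→right with effective nuclear charge and decreases top→bottom as the valence shell moves farther out.
Here both period and group differ, so the two effects have to be weighed against each other.
Ga > Ba: relative to Ba, both the across-period and down-group shifts push Ga's first ionization energy up.
Ge > Ga: both are in period 4; the period trend gives Ge the larger value.
I > Ge: period and group pull opposite ways; the across-period shift dominates (1008 vs 762 kJ/mol).
He > I: both effects reinforce here, so He is clearly the higher of the two.
For reference (kJ/mol): He 2372, Ga 579, Ge 762, I 1008, Ba 503.
So from lowest to highest: Ba < Ga < Ge < I < He.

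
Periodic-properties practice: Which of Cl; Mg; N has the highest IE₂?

N

IE_2 is the cost of taking one more electron from the +1 cation: Cl⁺ still has 6 valence electrons; Mg⁺ still has 1 valence electron; N⁺ still has 4 valence electrons.
All are still removing valence electrons, so compare the +1 ions as you would atoms: IE_2 generally rises across a period (higher Z_eff) and falls down a group (larger shell), subject to the usual subshell exceptions.
Valence configurations: Cl⁺ [Ne]3s²3p⁴, Mg⁺ [Ne]3s¹, N⁺ [He]2s²2p².
Approximate IE_2 values (kJ/mol): Cl 2298, Mg 1451, N 2856.
Hence IE_2: Mg < Cl < N.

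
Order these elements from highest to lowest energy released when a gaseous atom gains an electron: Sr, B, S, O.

B is in period 2, group 13; O is in period 2, group 16; S is in period 3, group 16; Sr is in period 5, group 2.
Adding an electron releases more energy for atoms nearer the top right (short of the noble gases).
Neither a single period nor a single group — weigh both effects.
B > Sr: both effects reinforce here, so B is clearly the higher of the two.
O > B: O lies to the right of B in period 2, so the across-period effect alone puts O higher.
S > O: this pair runs against the simple trend — see the exception note.
Note the exception: S has a higher electron affinity than O, contrary to the simple trend — the compact 2p subshell of O repels the added electron more than S's larger 3p does.
For reference (kJ/mol): B 27, O 141, S 200, Sr 5.
So from highest to lowest: S > O > B > Sr.

S > O > B > Sr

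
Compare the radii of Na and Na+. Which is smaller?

Na+

Forming Na+ removes 1 electron from Na. Fewer electrons for the same nuclear charge means less shielding and a higher Z_eff on the remaining electrons, and for main-group metals the entire outer shell is lost.
A cation is smaller than its parent atom: Na+ < Na.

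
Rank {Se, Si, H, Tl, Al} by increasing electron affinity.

H is in period 1, group 1; Al is in period 3, group 13; Si is in period 3, group 14; Se is in period 4, group 16; Tl is in period 6, group 13.
EA tends to increase across a period and decrease down a group, though the pattern is less regular than for IE or radius.
Neither a single period nor a single group — weigh both effects.
Al > Tl: Al sits above Tl in group 13, so the down-group effect alone puts Al higher.
H > Al: period and group pull opposite ways; the down-group shift dominates (73 vs 42 kJ/mol).
Si > H: the two effects oppose for this pair; the across-period effect wins (134 vs 73 kJ/mol).
Se > Si: period and group pull opposite ways; the across-period shift dominates (195 vs 134 kJ/mol).
Tabulated electron affinity (kJ/mol): H 73, Al 42, Si 134, Se 195, Tl 19.
So from lowest to highest: Tl < Al < H < Si < Se.

Tl < Al < H < Si < Se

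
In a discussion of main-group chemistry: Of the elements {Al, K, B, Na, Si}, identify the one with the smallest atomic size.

B is in period 2, group 13; Na is in period 3, group 1; Al is in period 3, group 13; Si is in period 3, group 14; K is in period 4, group 1.
Across a period the added protons contract the valence shell; down a group each new principal shell makes the atom larger.
Neither a single period nor a single group — weigh both effects.
Si > B: the two effects oppose for this pair; the down-group effect wins (116 vs 85 pm).
Al > Si: Al lies to the left of Si in period 3, so the across-period effect alone puts Al larger.
Na > Al: Na lies to the left of Al in period 3, so the across-period effect alone puts Na larger.
K > Na: they share group 1; the group trend gives K the larger value.
For reference (pm): B 85, Na 155, Al 126, Si 116, K 196.
The smallest atomic size among these belongs to B.

B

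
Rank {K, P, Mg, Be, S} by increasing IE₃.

P < S < K < Mg < Be

Consider each +2 ion: K²⁺ is already 1 electron into the core; P²⁺ still has 3 valence electrons; Mg²⁺ is the bare [Ne] core; Be²⁺ is the bare [He] core; S²⁺ still has 4 valence electrons.
Breaking into a closed-shell core is much more expensive than removing a leftover valence electron — K, Mg and Be have the largest IE_3 here.
Valence configurations: P²⁺ [Ne]3s²3p¹, S²⁺ [Ne]3s²3p².
Tabulated IE_3 (kJ/mol): K 4420, P 2914, Mg 7733, Be 14849, S 3357.
Hence IE_3: P < S < K < Mg < Be.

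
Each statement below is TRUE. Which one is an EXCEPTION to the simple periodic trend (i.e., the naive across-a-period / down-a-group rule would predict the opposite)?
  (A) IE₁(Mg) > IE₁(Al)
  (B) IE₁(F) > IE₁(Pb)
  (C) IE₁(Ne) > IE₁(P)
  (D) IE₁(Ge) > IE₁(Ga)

The general trend: first ionisation energy increases across a period and decreases down a group.
(A) Mg (period 3, group 2) vs Al (period 3, group 13): the stated order contradicts the simple trend.
(B) F (period 2, group 17) vs Pb (period 6, group 14): the stated order agrees with the simple trend.
(C) Ne (period 2, group 18) vs P (period 3, group 15): the stated order agrees with the simple trend.
(D) Ge (period 4, group 14) vs Ga (period 4, group 13): the stated order agrees with the simple trend.
The exception is (A): Al's single 3p electron is easier to remove than one from Mg's filled 3s².

(A)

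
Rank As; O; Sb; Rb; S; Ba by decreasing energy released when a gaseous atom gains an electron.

O is in period 2, group 16; S is in period 3, group 16; As is in period 4, group 15; Rb is in period 5, group 1; Sb is in period 5, group 15; Ba is in period 6, group 2.
EA tends to increase across a period and decrease down a group, though the pattern is less regular than for IE or radius.
Neither a single period nor a single group — weigh both effects.
Rb > Ba: period and group pull opposite ways; the down-group shift dominates (47 vs 14 kJ/mol).
As > Rb: both effects reinforce here, so As is clearly the higher of the two.
Sb > As: this pair runs against the simple trend — see the exception note.
O > Sb: relative to Sb, both the across-period and down-group shifts push O's electron affinity up.
S > O: this pair runs against the simple trend — see the exception note.
Note the exception: Sb has a higher electron affinity than As, contrary to the simple trend — both are half-filled np³, but the pairing/repulsion penalty for the added electron shrinks as the p orbitals become larger and more diffuse down the group, and for Sb that outweighs the weaker nuclear attraction.
Note the exception: S has a higher electron affinity than O, contrary to the simple trend — the compact 2p subshell of O repels the added electron more than S's larger 3p does.
For reference (kJ/mol): O 141, S 200, As 78, Rb 47, Sb 103, Ba 14.
So from highest to lowest: S > O > Sb > As > Rb > Ba.

S > O > Sb > As > Rb > Ba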